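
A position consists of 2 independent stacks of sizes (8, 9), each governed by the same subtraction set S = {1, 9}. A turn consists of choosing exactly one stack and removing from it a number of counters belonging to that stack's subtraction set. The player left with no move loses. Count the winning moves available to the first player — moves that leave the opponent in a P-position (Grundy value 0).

All stacks use S = {1, 9}:
n : 0 1 2 3 4 5 6 7 8 9
G : 0 1 0 1 0 1 0 1 0 1
Stack A: G(8) = 0.
Stack B: G(9) = 1.
Combined Grundy value = 0 ⊕ 1 = 1.
A winning move leaves total XOR = 0, i.e. changes one component's Grundy value g to g ⊕ X where X is the current total.
Stack A: need g' = 0⊕1 = 1. Options: 8−1→G=1. Hits: 1.
Stack B: need g' = 1⊕1 = 0. Options: 9−1→G=0, 9−9→G=0. Hits: 2.

3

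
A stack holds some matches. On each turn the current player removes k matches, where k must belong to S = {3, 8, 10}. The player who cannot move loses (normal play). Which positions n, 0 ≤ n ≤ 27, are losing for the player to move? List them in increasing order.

0, 1, 2, 6, 7, 13, 18, 19, 20, 24, 25

n :  0  1  2  3  4  5  6  7  8  9 10 11 12 13 14 15 16 17 18 19 20 21 22 23 24 25 26 27
G :  0  0  0  1  1  1  0  0  2  1  1  3  2  0  2  3  1  3  0  0  0  1  1  1  0  0  2  1
P-positions are exactly the n with G(n) = 0.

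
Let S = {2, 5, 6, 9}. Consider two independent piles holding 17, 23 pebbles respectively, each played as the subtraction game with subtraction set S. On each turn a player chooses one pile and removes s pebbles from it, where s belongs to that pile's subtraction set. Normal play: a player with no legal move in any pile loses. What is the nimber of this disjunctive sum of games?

1

All piles use S = {2, 5, 6, 9}:
G(0) = 0
G(1) = mex{} = 0
G(2) = mex{0} = 1
G(3) = mex{0} = 1
G(4) = mex{1} = 0
G(5) = mex{1,0} = 2
G(6) = mex{0,0,0} = 1
G(7) = mex{2,1,0} = 3
G(8) = mex{1,1,1} = 0
G(9) = mex{3,0,1,0} = 2
G(10) = mex{0,2,0,0} = 1
G(11) = mex{2,1,2,1} = 0
G(12) = mex{1,3,1,1} = 0
G(13) = mex{0,0,3,0} = 1
G(14) = mex{0,2,0,2} = 1
G(15) = mex{1,1,2,1} = 0
G(16) = mex{1,0,1,3} = 2
G(17) = mex{0,0,0,0} = 1
G(18) = mex{2,1,0,2} = 3
G(19) = mex{1,1,1,1} = 0
G(20) = mex{3,0,1,0} = 2
G(21) = mex{0,2,0,0} = 1
G(22) = mex{2,1,2,1} = 0
G(23) = mex{1,3,1,1} = 0
Pile A: G(17) = 1.
Pile B: G(23) = 0.
Combined Grundy value = 1 ⊕ 0 = 1.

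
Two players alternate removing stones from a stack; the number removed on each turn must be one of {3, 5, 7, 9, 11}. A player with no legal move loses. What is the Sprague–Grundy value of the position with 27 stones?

4

G(0) = 0
G(1) = mex{} = 0
G(2) = mex{} = 0
G(3) = mex{0} = 1
G(4) = mex{0} = 1
G(5) = mex{0,0} = 1
G(6) = mex{1,0} = 2
G(7) = mex{1,0,0} = 2
G(8) = mex{1,1,0} = 2
G(9) = mex{2,1,0,0} = 3
G(10) = mex{2,1,1,0} = 3
G(11) = mex{2,2,1,0,0} = 3
G(12) = mex{3,2,1,1,0} = 4
G(13) = mex{3,2,2,1,0} = 4
G(14) = mex{3,3,2,1,1} = 0
G(15) = mex{4,3,2,2,1} = 0
G(16) = mex{4,3,3,2,1} = 0
G(17) = mex{0,4,3,2,2} = 1
G(18) = mex{0,4,3,3,2} = 1
G(19) = mex{0,0,4,3,2} = 1
G(20) = mex{1,0,4,3,3} = 2
G(21) = mex{1,0,0,4,3} = 2
G(22) = mex{1,1,0,4,3} = 2
G(23) = mex{2,1,0,0,4} = 3
G(24) = mex{2,1,1,0,4} = 3
G(25) = mex{2,2,1,0,0} = 3
G(26) = mex{3,2,1,1,0} = 4
G(27) = mex{3,2,2,1,0} = 4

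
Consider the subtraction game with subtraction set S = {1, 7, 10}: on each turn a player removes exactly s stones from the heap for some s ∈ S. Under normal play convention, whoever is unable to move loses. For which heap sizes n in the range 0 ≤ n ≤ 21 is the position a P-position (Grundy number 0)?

0, 2, 4, 6, 8, 17, 19, 21

n :  0  1  2  3  4  5  6  7  8  9 10 11 12 13 14 15 16 17 18 19 20 21
G :  0  1  0  1  0  1  0  1  0  1  2  3  2  3  2  3  2  0  1  0  1  0
P-positions are exactly the n with G(n) = 0.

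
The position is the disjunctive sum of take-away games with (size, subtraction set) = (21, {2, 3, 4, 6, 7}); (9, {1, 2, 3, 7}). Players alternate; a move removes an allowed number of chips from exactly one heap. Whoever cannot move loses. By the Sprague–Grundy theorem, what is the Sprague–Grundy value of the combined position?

0

Heap A, S = {2, 3, 4, 6, 7}:
n :  0  1  2  3  4  5  6  7  8  9 10 11 12 13 14 15 16 17 18 19 20 21
G :  0  0  1  1  2  2  3  3  4  0  0  1  1  2  2  3  3  4  0  0  1  1
G_A(21) = 1.
Heap B, S = {1, 2, 3, 7}:
G(0) = 0
G(1) = mex{0} = 1
G(2) = mex{1,0} = 2
G(3) = mex{2,1,0} = 3
G(4) = mex{3,2,1} = 0
G(5) = mex{0,3,2} = 1
G(6) = mex{1,0,3} = 2
G(7) = mex{2,1,0,0} = 3
G(8) = mex{3,2,1,1} = 0
G(9) = mex{0,3,2,2} = 1
G_B(9) = 1.
Combined Grundy value = 1 ⊕ 1 = 0.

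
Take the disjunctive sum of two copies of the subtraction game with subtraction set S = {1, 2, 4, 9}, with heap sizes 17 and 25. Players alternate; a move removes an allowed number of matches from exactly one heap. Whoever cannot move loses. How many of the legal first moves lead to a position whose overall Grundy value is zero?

0

All heaps use S = {1, 2, 4, 9}:
G(0) = 0
G(1) = mex{0} = 1
G(2) = mex{1,0} = 2
G(3) = mex{2,1} = 0
G(4) = mex{0,2,0} = 1
G(5) = mex{1,0,1} = 2
G(6) = mex{2,1,2} = 0
G(7) = mex{0,2,0} = 1
G(8) = mex{1,0,1} = 2
G(9) = mex{2,1,2,0} = 3
G(10) = mex{3,2,0,1} = 4
G(11) = mex{4,3,1,2} = 0
G(12) = mex{0,4,2,0} = 1
G(13) = mex{1,0,3,1} = 2
G(14) = mex{2,1,4,2} = 0
G(15) = mex{0,2,0,0} = 1
G(16) = mex{1,0,1,1} = 2
G(17) = mex{2,1,2,2} = 0
G(18) = mex{0,2,0,3} = 1
G(19) = mex{1,0,1,4} = 2
G(20) = mex{2,1,2,0} = 3
G(21) = mex{3,2,0,1} = 4
G(22) = mex{4,3,1,2} = 0
G(23) = mex{0,4,2,0} = 1
G(24) = mex{1,0,3,1} = 2
G(25) = mex{2,1,4,2} = 0
Heap A: G(17) = 0.
Heap B: G(25) = 0.
Combined Grundy value = 0 ⊕ 0 = 0.
A winning move leaves total XOR = 0, i.e. changes one component's Grundy value g to g ⊕ X where X is the current total.
Heap A: target g' = 0⊕0 = 0, but every legal move changes the Grundy value (mex property), so 0 moves.
Heap B: target g' = 0⊕0 = 0, but every legal move changes the Grundy value (mex property), so 0 moves.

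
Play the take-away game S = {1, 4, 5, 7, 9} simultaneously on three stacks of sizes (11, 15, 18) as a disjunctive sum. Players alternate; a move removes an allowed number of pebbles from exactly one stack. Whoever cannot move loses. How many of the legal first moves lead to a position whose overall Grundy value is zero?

3

All stacks use S = {1, 4, 5, 7, 9}:
n :  0  1  2  3  4  5  6  7  8  9 10 11 12 13 14 15 16 17 18
G :  0  1  0  1  2  3  2  3  0  1  0  1  2  3  2  3  0  1  0
Stack A: G(11) = 1.
Stack B: G(15) = 3.
Stack C: G(18) = 0.
Combined Grundy value = 1 ⊕ 3 ⊕ 0 = 2.
A winning move leaves total XOR = 0, i.e. changes one component's Grundy value g to g ⊕ X where X is the current total.
Stack A: need g' = 1⊕2 = 3. Options: 11−1→G=0, 11−4→G=3, 11−5→G=2, 11−7→G=2, 11−9→G=0. Hits: 1.
Stack B: need g' = 3⊕2 = 1. Options: 15−1→G=2, 15−4→G=1, 15−5→G=0, 15−7→G=0, 15−9→G=2. Hits: 1.
Stack C: need g' = 0⊕2 = 2. Options: 18−1→G=1, 18−4→G=2, 18−5→G=3, 18−7→G=1, 18−9→G=1. Hits: 1.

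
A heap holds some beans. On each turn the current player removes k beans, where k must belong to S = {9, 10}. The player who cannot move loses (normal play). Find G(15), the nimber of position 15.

G(0) = 0
G(1) = mex{} = 0
G(2) = mex{} = 0
G(3) = mex{} = 0
G(4) = mex{} = 0
G(5) = mex{} = 0
G(6) = mex{} = 0
G(7) = mex{} = 0
G(8) = mex{} = 0
G(9) = mex{0} = 1
G(10) = mex{0,0} = 1
G(11) = mex{0,0} = 1
G(12) = mex{0,0} = 1
G(13) = mex{0,0} = 1
G(14) = mex{0,0} = 1
G(15) = mex{0,0} = 1

1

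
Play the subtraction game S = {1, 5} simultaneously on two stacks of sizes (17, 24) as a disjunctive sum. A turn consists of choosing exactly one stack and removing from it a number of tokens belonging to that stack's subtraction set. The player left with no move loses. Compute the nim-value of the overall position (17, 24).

All stacks use S = {1, 5}:
n :  0  1  2  3  4  5  6  7  8  9 10 11 12 13 14 15 16 17 18 19 20 21 22 23 24
G :  0  1  0  1  0  1  0  1  0  1  0  1  0  1  0  1  0  1  0  1  0  1  0  1  0
Stack A: G(17) = 1.
Stack B: G(24) = 0.
Combined Grundy value = 1 ⊕ 0 = 1.

1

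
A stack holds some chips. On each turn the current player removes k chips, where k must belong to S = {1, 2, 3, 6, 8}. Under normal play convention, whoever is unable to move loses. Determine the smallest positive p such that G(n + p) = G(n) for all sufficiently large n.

9

n :  0  1  2  3  4  5  6  7  8  9 10 11 12 13 14 15 16 17 18 19
G :  0  1  2  3  0  1  2  3  4  0  1  2  3  0  1  2  3  4  0  1
G(n+9) = G(n) holds for n = 0,…,7 (a full window of length max(S) = 8), so the sequence is purely periodic with period 9.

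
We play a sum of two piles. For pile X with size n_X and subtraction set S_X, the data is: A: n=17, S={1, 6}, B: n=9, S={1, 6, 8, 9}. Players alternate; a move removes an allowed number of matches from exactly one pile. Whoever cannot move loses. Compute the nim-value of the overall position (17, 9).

Pile A, S = {1, 6}:
n :  0  1  2  3  4  5  6  7  8  9 10 11 12 13 14 15 16 17
G :  0  1  0  1  0  1  2  0  1  0  1  0  1  2  0  1  0  1
G_A(17) = 1.
Pile B, S = {1, 6, 8, 9}:
G(0) = 0
G(1) = mex{0} = 1
G(2) = mex{1} = 0
G(3) = mex{0} = 1
G(4) = mex{1} = 0
G(5) = mex{0} = 1
G(6) = mex{1,0} = 2
G(7) = mex{2,1} = 0
G(8) = mex{0,0,0} = 1
G(9) = mex{1,1,1,0} = 2
G_B(9) = 2.
Combined Grundy value = 1 ⊕ 2 = 3.

3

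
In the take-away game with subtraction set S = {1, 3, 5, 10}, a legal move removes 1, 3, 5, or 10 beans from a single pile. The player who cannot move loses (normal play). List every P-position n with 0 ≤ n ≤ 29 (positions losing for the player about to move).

0, 2, 4, 6, 8, 15, 17, 19, 21, 23

G(0) = 0
G(1) = mex{0} = 1
G(2) = mex{1} = 0
G(3) = mex{0,0} = 1
G(4) = mex{1,1} = 0
G(5) = mex{0,0,0} = 1
G(6) = mex{1,1,1} = 0
G(7) = mex{0,0,0} = 1
G(8) = mex{1,1,1} = 0
G(9) = mex{0,0,0} = 1
G(10) = mex{1,1,1,0} = 2
G(11) = mex{2,0,0,1} = 3
G(12) = mex{3,1,1,0} = 2
G(13) = mex{2,2,0,1} = 3
G(14) = mex{3,3,1,0} = 2
G(15) = mex{2,2,2,1} = 0
G(16) = mex{0,3,3,0} = 1
G(17) = mex{1,2,2,1} = 0
G(18) = mex{0,0,3,0} = 1
G(19) = mex{1,1,2,1} = 0
G(20) = mex{0,0,0,2} = 1
G(21) = mex{1,1,1,3} = 0
G(22) = mex{0,0,0,2} = 1
G(23) = mex{1,1,1,3} = 0
G(24) = mex{0,0,0,2} = 1
G(25) = mex{1,1,1,0} = 2
G(26) = mex{2,0,0,1} = 3
G(27) = mex{3,1,1,0} = 2
G(28) = mex{2,2,0,1} = 3
G(29) = mex{3,3,1,0} = 2
P-positions are exactly the n with G(n) = 0.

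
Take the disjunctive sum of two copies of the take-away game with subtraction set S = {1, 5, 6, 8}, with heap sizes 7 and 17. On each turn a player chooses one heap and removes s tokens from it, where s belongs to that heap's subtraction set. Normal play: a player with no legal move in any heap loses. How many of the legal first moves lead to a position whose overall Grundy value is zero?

2

All heaps use S = {1, 5, 6, 8}:
G(0) = 0
G(1) = mex{0} = 1
G(2) = mex{1} = 0
G(3) = mex{0} = 1
G(4) = mex{1} = 0
G(5) = mex{0,0} = 1
G(6) = mex{1,1,0} = 2
G(7) = mex{2,0,1} = 3
G(8) = mex{3,1,0,0} = 2
G(9) = mex{2,0,1,1} = 3
G(10) = mex{3,1,0,0} = 2
G(11) = mex{2,2,1,1} = 0
G(12) = mex{0,3,2,0} = 1
G(13) = mex{1,2,3,1} = 0
G(14) = mex{0,3,2,2} = 1
G(15) = mex{1,2,3,3} = 0
G(16) = mex{0,0,2,2} = 1
G(17) = mex{1,1,0,3} = 2
Heap A: G(7) = 3.
Heap B: G(17) = 2.
Combined Grundy value = 3 ⊕ 2 = 1.
A winning move leaves total XOR = 0, i.e. changes one component's Grundy value g to g ⊕ X where X is the current total.
Heap A: need g' = 3⊕1 = 2. Options: 7−1→G=2, 7−5→G=0, 7−6→G=1. Hits: 1.
Heap B: need g' = 2⊕1 = 3. Options: 17−1→G=1, 17−5→G=1, 17−6→G=0, 17−8→G=3. Hits: 1.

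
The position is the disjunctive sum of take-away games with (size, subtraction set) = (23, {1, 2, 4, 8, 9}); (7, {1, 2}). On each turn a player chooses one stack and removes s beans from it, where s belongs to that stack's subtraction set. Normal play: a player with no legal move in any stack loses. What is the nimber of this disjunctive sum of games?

5

Stack A, S = {1, 2, 4, 8, 9}:
G(0) = 0
G(1) = mex{0} = 1
G(2) = mex{1,0} = 2
G(3) = mex{2,1} = 0
G(4) = mex{0,2,0} = 1
G(5) = mex{1,0,1} = 2
G(6) = mex{2,1,2} = 0
G(7) = mex{0,2,0} = 1
G(8) = mex{1,0,1,0} = 2
G(9) = mex{2,1,2,1,0} = 3
G(10) = mex{3,2,0,2,1} = 4
G(11) = mex{4,3,1,0,2} = 5
G(12) = mex{5,4,2,1,0} = 3
G(13) = mex{3,5,3,2,1} = 0
G(14) = mex{0,3,4,0,2} = 1
G(15) = mex{1,0,5,1,0} = 2
G(16) = mex{2,1,3,2,1} = 0
G(17) = mex{0,2,0,3,2} = 1
G(18) = mex{1,0,1,4,3} = 2
G(19) = mex{2,1,2,5,4} = 0
G(20) = mex{0,2,0,3,5} = 1
G(21) = mex{1,0,1,0,3} = 2
G(22) = mex{2,1,2,1,0} = 3
G(23) = mex{3,2,0,2,1} = 4
G_A(23) = 4.
Stack B, S = {1, 2}:
G(0) = 0
G(1) = mex{0} = 1
G(2) = mex{1,0} = 2
G(3) = mex{2,1} = 0
G(4) = mex{0,2} = 1
G(5) = mex{1,0} = 2
G(6) = mex{2,1} = 0
G(7) = mex{0,2} = 1
G_B(7) = 1.
Combined Grundy value = 4 ⊕ 1 = 5.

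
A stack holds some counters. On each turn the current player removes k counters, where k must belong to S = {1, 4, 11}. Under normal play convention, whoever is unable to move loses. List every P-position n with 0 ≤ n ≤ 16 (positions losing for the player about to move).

G(0) = 0
G(1) = mex{0} = 1
G(2) = mex{1} = 0
G(3) = mex{0} = 1
G(4) = mex{1,0} = 2
G(5) = mex{2,1} = 0
G(6) = mex{0,0} = 1
G(7) = mex{1,1} = 0
G(8) = mex{0,2} = 1
G(9) = mex{1,0} = 2
G(10) = mex{2,1} = 0
G(11) = mex{0,0,0} = 1
G(12) = mex{1,1,1} = 0
G(13) = mex{0,2,0} = 1
G(14) = mex{1,0,1} = 2
G(15) = mex{2,1,2} = 0
G(16) = mex{0,0,0} = 1
P-positions are exactly the n with G(n) = 0.

0, 2, 5, 7, 10, 12, 15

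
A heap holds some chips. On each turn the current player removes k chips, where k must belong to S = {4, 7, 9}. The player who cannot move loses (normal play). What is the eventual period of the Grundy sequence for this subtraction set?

13

G(0) = 0
G(1) = mex{} = 0
G(2) = mex{} = 0
G(3) = mex{} = 0
G(4) = mex{0} = 1
G(5) = mex{0} = 1
G(6) = mex{0} = 1
G(7) = mex{0,0} = 1
G(8) = mex{1,0} = 2
G(9) = mex{1,0,0} = 2
G(10) = mex{1,0,0} = 2
G(11) = mex{1,1,0} = 2
G(12) = mex{2,1,0} = 3
G(13) = mex{2,1,1} = 0
G(14) = mex{2,1,1} = 0
G(15) = mex{2,2,1} = 0
G(16) = mex{3,2,1} = 0
G(17) = mex{0,2,2} = 1
G(18) = mex{0,2,2} = 1
G(19) = mex{0,3,2} = 1
G(20) = mex{0,0,2} = 1
G(21) = mex{1,0,3} = 2
G(22) = mex{1,0,0} = 2
G(23) = mex{1,0,0} = 2
G(24) = mex{1,1,0} = 2
G(25) = mex{2,1,0} = 3
G(26) = mex{2,1,1} = 0
G(27) = mex{2,1,1} = 0
G(n+13) = G(n) holds for n = 0,…,8 (a full window of length max(S) = 9), so the sequence is purely periodic with period 13.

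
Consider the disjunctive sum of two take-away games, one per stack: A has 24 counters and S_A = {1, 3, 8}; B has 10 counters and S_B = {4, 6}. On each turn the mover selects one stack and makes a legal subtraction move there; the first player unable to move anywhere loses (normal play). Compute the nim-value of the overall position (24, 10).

0

Stack A, S = {1, 3, 8}:
n :  0  1  2  3  4  5  6  7  8  9 10 11 12 13 14 15 16 17 18 19 20 21 22 23 24
G :  0  1  0  1  0  1  0  1  2  3  2  0  1  0  1  0  1  0  1  2  3  2  0  1  0
G_A(24) = 0.
Stack B, S = {4, 6}:
n :  0  1  2  3  4  5  6  7  8  9 10
G :  0  0  0  0  1  1  1  1  2  2  0
G_B(10) = 0.
Combined Grundy value = 0 ⊕ 0 = 0.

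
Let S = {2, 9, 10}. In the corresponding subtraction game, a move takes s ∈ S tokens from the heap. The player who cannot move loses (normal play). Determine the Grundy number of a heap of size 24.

G(0) = 0
G(1) = mex{} = 0
G(2) = mex{0} = 1
G(3) = mex{0} = 1
G(4) = mex{1} = 0
G(5) = mex{1} = 0
G(6) = mex{0} = 1
G(7) = mex{0} = 1
G(8) = mex{1} = 0
G(9) = mex{1,0} = 2
G(10) = mex{0,0,0} = 1
G(11) = mex{2,1,0} = 3
G(12) = mex{1,1,1} = 0
G(13) = mex{3,0,1} = 2
G(14) = mex{0,0,0} = 1
G(15) = mex{2,1,0} = 3
G(16) = mex{1,1,1} = 0
G(17) = mex{3,0,1} = 2
G(18) = mex{0,2,0} = 1
G(19) = mex{2,1,2} = 0
G(20) = mex{1,3,1} = 0
G(21) = mex{0,0,3} = 1
G(22) = mex{0,2,0} = 1
G(23) = mex{1,1,2} = 0
G(24) = mex{1,3,1} = 0

0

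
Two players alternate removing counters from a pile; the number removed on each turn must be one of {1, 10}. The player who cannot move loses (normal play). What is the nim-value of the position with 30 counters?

0

n :  0  1  2  3  4  5  6  7  8  9 10 11 12 13 14 15 16 17 18 19 20 21 22 23 24 25 26 27 28 29 30
G :  0  1  0  1  0  1  0  1  0  1  2  0  1  0  1  0  1  0  1  0  1  2  0  1  0  1  0  1  0  1  0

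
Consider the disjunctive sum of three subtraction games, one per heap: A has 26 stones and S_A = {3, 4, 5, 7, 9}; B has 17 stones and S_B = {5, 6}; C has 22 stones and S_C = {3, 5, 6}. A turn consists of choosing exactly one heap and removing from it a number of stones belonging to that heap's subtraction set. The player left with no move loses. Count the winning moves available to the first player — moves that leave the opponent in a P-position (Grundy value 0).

Heap A, S = {3, 4, 5, 7, 9}:
n :  0  1  2  3  4  5  6  7  8  9 10 11 12 13 14 15 16 17 18 19 20 21 22 23 24 25 26
G :  0  0  0  1  1  1  2  2  2  3  3  3  0  0  0  1  1  1  2  2  2  3  3  3  0  0  0
G_A(26) = 0.
Heap B, S = {5, 6}:
G(0) = 0
G(1) = mex{} = 0
G(2) = mex{} = 0
G(3) = mex{} = 0
G(4) = mex{} = 0
G(5) = mex{0} = 1
G(6) = mex{0,0} = 1
G(7) = mex{0,0} = 1
G(8) = mex{0,0} = 1
G(9) = mex{0,0} = 1
G(10) = mex{1,0} = 2
G(11) = mex{1,1} = 0
G(12) = mex{1,1} = 0
G(13) = mex{1,1} = 0
G(14) = mex{1,1} = 0
G(15) = mex{2,1} = 0
G(16) = mex{0,2} = 1
G(17) = mex{0,0} = 1
G_B(17) = 1.
Heap C, S = {3, 5, 6}:
n :  0  1  2  3  4  5  6  7  8  9 10 11 12 13 14 15 16 17 18 19 20 21 22
G :  0  0  0  1  1  1  2  2  2  0  0  0  1  1  1  2  2  2  0  0  0  1  1
G_C(22) = 1.
Combined Grundy value = 0 ⊕ 1 ⊕ 1 = 0.
A winning move leaves total XOR = 0, i.e. changes one component's Grundy value g to g ⊕ X where X is the current total.
Heap A: target g' = 0⊕0 = 0, but every legal move changes the Grundy value (mex property), so 0 moves.
Heap B: target g' = 1⊕0 = 1, but every legal move changes the Grundy value (mex property), so 0 moves.
Heap C: target g' = 1⊕0 = 1, but every legal move changes the Grundy value (mex property), so 0 moves.

0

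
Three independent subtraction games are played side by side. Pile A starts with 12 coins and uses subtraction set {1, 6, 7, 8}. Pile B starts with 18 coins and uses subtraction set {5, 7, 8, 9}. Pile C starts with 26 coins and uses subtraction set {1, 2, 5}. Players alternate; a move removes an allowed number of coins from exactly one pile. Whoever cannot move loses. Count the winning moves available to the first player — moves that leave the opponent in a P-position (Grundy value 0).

1

Pile A, S = {1, 6, 7, 8}:
G(0) = 0
G(1) = mex{0} = 1
G(2) = mex{1} = 0
G(3) = mex{0} = 1
G(4) = mex{1} = 0
G(5) = mex{0} = 1
G(6) = mex{1,0} = 2
G(7) = mex{2,1,0} = 3
G(8) = mex{3,0,1,0} = 2
G(9) = mex{2,1,0,1} = 3
G(10) = mex{3,0,1,0} = 2
G(11) = mex{2,1,0,1} = 3
G(12) = mex{3,2,1,0} = 4
G_A(12) = 4.
Pile B, S = {5, 7, 8, 9}:
G(0) = 0
G(1) = mex{} = 0
G(2) = mex{} = 0
G(3) = mex{} = 0
G(4) = mex{} = 0
G(5) = mex{0} = 1
G(6) = mex{0} = 1
G(7) = mex{0,0} = 1
G(8) = mex{0,0,0} = 1
G(9) = mex{0,0,0,0} = 1
G(10) = mex{1,0,0,0} = 2
G(11) = mex{1,0,0,0} = 2
G(12) = mex{1,1,0,0} = 2
G(13) = mex{1,1,1,0} = 2
G(14) = mex{1,1,1,1} = 0
G(15) = mex{2,1,1,1} = 0
G(16) = mex{2,1,1,1} = 0
G(17) = mex{2,2,1,1} = 0
G(18) = mex{2,2,2,1} = 0
G_B(18) = 0.
Pile C, S = {1, 2, 5}:
G(0) = 0
G(1) = mex{0} = 1
G(2) = mex{1,0} = 2
G(3) = mex{2,1} = 0
G(4) = mex{0,2} = 1
G(5) = mex{1,0,0} = 2
G(6) = mex{2,1,1} = 0
G(7) = mex{0,2,2} = 1
G(8) = mex{1,0,0} = 2
G(9) = mex{2,1,1} = 0
G(10) = mex{0,2,2} = 1
G(11) = mex{1,0,0} = 2
G(12) = mex{2,1,1} = 0
G(13) = mex{0,2,2} = 1
G(14) = mex{1,0,0} = 2
G(15) = mex{2,1,1} = 0
G(16) = mex{0,2,2} = 1
G(17) = mex{1,0,0} = 2
G(18) = mex{2,1,1} = 0
G(19) = mex{0,2,2} = 1
G(20) = mex{1,0,0} = 2
G(21) = mex{2,1,1} = 0
G(22) = mex{0,2,2} = 1
G(23) = mex{1,0,0} = 2
G(24) = mex{2,1,1} = 0
G(25) = mex{0,2,2} = 1
G(26) = mex{1,0,0} = 2
G_C(26) = 2.
Combined Grundy value = 4 ⊕ 0 ⊕ 2 = 6.
A winning move leaves total XOR = 0, i.e. changes one component's Grundy value g to g ⊕ X where X is the current total.
Pile A: need g' = 4⊕6 = 2. Options: 12−1→G=3, 12−6→G=2, 12−7→G=1, 12−8→G=0. Hits: 1.
Pile B: need g' = 0⊕6 = 6. Options: 18−5→G=2, 18−7→G=2, 18−8→G=2, 18−9→G=1. Hits: 0.
Pile C: need g' = 2⊕6 = 4. Options: 26−1→G=1, 26−2→G=0, 26−5→G=0. Hits: 0.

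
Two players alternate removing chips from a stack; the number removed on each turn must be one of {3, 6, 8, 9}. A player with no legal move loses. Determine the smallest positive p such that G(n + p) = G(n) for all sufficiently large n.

12

G(0) = 0
G(1) = mex{} = 0
G(2) = mex{} = 0
G(3) = mex{0} = 1
G(4) = mex{0} = 1
G(5) = mex{0} = 1
G(6) = mex{1,0} = 2
G(7) = mex{1,0} = 2
G(8) = mex{1,0,0} = 2
G(9) = mex{2,1,0,0} = 3
G(10) = mex{2,1,0,0} = 3
G(11) = mex{2,1,1,0} = 3
G(12) = mex{3,2,1,1} = 0
G(13) = mex{3,2,1,1} = 0
G(14) = mex{3,2,2,1} = 0
G(15) = mex{0,3,2,2} = 1
G(16) = mex{0,3,2,2} = 1
G(17) = mex{0,3,3,2} = 1
G(18) = mex{1,0,3,3} = 2
G(19) = mex{1,0,3,3} = 2
G(20) = mex{1,0,0,3} = 2
G(21) = mex{2,1,0,0} = 3
G(22) = mex{2,1,0,0} = 3
G(23) = mex{2,1,1,0} = 3
G(24) = mex{3,2,1,1} = 0
G(25) = mex{3,2,1,1} = 0
G(n+12) = G(n) holds for n = 0,…,8 (a full window of length max(S) = 9), so the sequence is purely periodic with period 12.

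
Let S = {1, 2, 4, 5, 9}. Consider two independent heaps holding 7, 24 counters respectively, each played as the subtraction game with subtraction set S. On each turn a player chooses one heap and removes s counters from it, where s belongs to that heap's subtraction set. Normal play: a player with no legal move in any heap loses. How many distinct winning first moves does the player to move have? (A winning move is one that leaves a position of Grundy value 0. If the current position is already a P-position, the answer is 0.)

1

All heaps use S = {1, 2, 4, 5, 9}:
G(0) = 0
G(1) = mex{0} = 1
G(2) = mex{1,0} = 2
G(3) = mex{2,1} = 0
G(4) = mex{0,2,0} = 1
G(5) = mex{1,0,1,0} = 2
G(6) = mex{2,1,2,1} = 0
G(7) = mex{0,2,0,2} = 1
G(8) = mex{1,0,1,0} = 2
G(9) = mex{2,1,2,1,0} = 3
G(10) = mex{3,2,0,2,1} = 4
G(11) = mex{4,3,1,0,2} = 5
G(12) = mex{5,4,2,1,0} = 3
G(13) = mex{3,5,3,2,1} = 0
G(14) = mex{0,3,4,3,2} = 1
G(15) = mex{1,0,5,4,0} = 2
G(16) = mex{2,1,3,5,1} = 0
G(17) = mex{0,2,0,3,2} = 1
G(18) = mex{1,0,1,0,3} = 2
G(19) = mex{2,1,2,1,4} = 0
G(20) = mex{0,2,0,2,5} = 1
G(21) = mex{1,0,1,0,3} = 2
G(22) = mex{2,1,2,1,0} = 3
G(23) = mex{3,2,0,2,1} = 4
G(24) = mex{4,3,1,0,2} = 5
Heap A: G(7) = 1.
Heap B: G(24) = 5.
Combined Grundy value = 1 ⊕ 5 = 4.
A winning move leaves total XOR = 0, i.e. changes one component's Grundy value g to g ⊕ X where X is the current total.
Heap A: need g' = 1⊕4 = 5. Options: 7−1→G=0, 7−2→G=2, 7−4→G=0, 7−5→G=2. Hits: 0.
Heap B: need g' = 5⊕4 = 1. Options: 24−1→G=4, 24−2→G=3, 24−4→G=1, 24−5→G=0, 24−9→G=2. Hits: 1.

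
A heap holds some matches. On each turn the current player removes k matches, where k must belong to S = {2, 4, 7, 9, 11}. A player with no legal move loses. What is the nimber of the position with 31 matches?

n :  0  1  2  3  4  5  6  7  8  9 10 11 12 13 14 15 16 17 18 19 20 21 22 23 24 25 26 27 28 29 30 31
G :  0  0  1  1  2  2  0  3  1  4  2  5  3  3  0  4  1  5  2  0  0  1  1  2  2  3  3  4  4  5  5  3

3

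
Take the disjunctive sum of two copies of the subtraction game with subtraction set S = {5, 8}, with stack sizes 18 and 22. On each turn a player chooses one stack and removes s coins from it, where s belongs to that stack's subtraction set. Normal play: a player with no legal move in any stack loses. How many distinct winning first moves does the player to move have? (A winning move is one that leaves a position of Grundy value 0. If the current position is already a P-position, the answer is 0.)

All stacks use S = {5, 8}:
G(0) = 0
G(1) = mex{} = 0
G(2) = mex{} = 0
G(3) = mex{} = 0
G(4) = mex{} = 0
G(5) = mex{0} = 1
G(6) = mex{0} = 1
G(7) = mex{0} = 1
G(8) = mex{0,0} = 1
G(9) = mex{0,0} = 1
G(10) = mex{1,0} = 2
G(11) = mex{1,0} = 2
G(12) = mex{1,0} = 2
G(13) = mex{1,1} = 0
G(14) = mex{1,1} = 0
G(15) = mex{2,1} = 0
G(16) = mex{2,1} = 0
G(17) = mex{2,1} = 0
G(18) = mex{0,2} = 1
G(19) = mex{0,2} = 1
G(20) = mex{0,2} = 1
G(21) = mex{0,0} = 1
G(22) = mex{0,0} = 1
Stack A: G(18) = 1.
Stack B: G(22) = 1.
Combined Grundy value = 1 ⊕ 1 = 0.
A winning move leaves total XOR = 0, i.e. changes one component's Grundy value g to g ⊕ X where X is the current total.
Stack A: target g' = 1⊕0 = 1, but every legal move changes the Grundy value (mex property), so 0 moves.
Stack B: target g' = 1⊕0 = 1, but every legal move changes the Grundy value (mex property), so 0 moves.

0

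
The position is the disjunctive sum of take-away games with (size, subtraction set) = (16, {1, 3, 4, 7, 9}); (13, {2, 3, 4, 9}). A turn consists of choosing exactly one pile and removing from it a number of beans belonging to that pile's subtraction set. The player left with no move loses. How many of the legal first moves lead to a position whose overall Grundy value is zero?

Pile A, S = {1, 3, 4, 7, 9}:
G(0) = 0
G(1) = mex{0} = 1
G(2) = mex{1} = 0
G(3) = mex{0,0} = 1
G(4) = mex{1,1,0} = 2
G(5) = mex{2,0,1} = 3
G(6) = mex{3,1,0} = 2
G(7) = mex{2,2,1,0} = 3
G(8) = mex{3,3,2,1} = 0
G(9) = mex{0,2,3,0,0} = 1
G(10) = mex{1,3,2,1,1} = 0
G(11) = mex{0,0,3,2,0} = 1
G(12) = mex{1,1,0,3,1} = 2
G(13) = mex{2,0,1,2,2} = 3
G(14) = mex{3,1,0,3,3} = 2
G(15) = mex{2,2,1,0,2} = 3
G(16) = mex{3,3,2,1,3} = 0
G_A(16) = 0.
Pile B, S = {2, 3, 4, 9}:
n :  0  1  2  3  4  5  6  7  8  9 10 11 12 13
G :  0  0  1  1  2  2  0  0  1  1  2  2  0  0
G_B(13) = 0.
Combined Grundy value = 0 ⊕ 0 = 0.
A winning move leaves total XOR = 0, i.e. changes one component's Grundy value g to g ⊕ X where X is the current total.
Pile A: target g' = 0⊕0 = 0, but every legal move changes the Grundy value (mex property), so 0 moves.
Pile B: target g' = 0⊕0 = 0, but every legal move changes the Grundy value (mex property), so 0 moves.

0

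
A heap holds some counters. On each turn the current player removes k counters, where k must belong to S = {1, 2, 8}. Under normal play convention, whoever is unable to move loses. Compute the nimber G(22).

1

n :  0  1  2  3  4  5  6  7  8  9 10 11 12 13 14 15 16 17 18 19 20 21 22
G :  0  1  2  0  1  2  0  1  2  0  1  2  0  1  2  0  1  2  0  1  2  0  1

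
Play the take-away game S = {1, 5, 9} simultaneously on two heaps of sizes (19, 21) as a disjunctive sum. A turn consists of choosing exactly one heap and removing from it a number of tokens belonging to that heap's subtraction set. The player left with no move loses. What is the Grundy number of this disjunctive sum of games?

0

All heaps use S = {1, 5, 9}:
G(0) = 0
G(1) = mex{0} = 1
G(2) = mex{1} = 0
G(3) = mex{0} = 1
G(4) = mex{1} = 0
G(5) = mex{0,0} = 1
G(6) = mex{1,1} = 0
G(7) = mex{0,0} = 1
G(8) = mex{1,1} = 0
G(9) = mex{0,0,0} = 1
G(10) = mex{1,1,1} = 0
G(11) = mex{0,0,0} = 1
G(12) = mex{1,1,1} = 0
G(13) = mex{0,0,0} = 1
G(14) = mex{1,1,1} = 0
G(15) = mex{0,0,0} = 1
G(16) = mex{1,1,1} = 0
G(17) = mex{0,0,0} = 1
G(18) = mex{1,1,1} = 0
G(19) = mex{0,0,0} = 1
G(20) = mex{1,1,1} = 0
G(21) = mex{0,0,0} = 1
Heap A: G(19) = 1.
Heap B: G(21) = 1.
Combined Grundy value = 1 ⊕ 1 = 0.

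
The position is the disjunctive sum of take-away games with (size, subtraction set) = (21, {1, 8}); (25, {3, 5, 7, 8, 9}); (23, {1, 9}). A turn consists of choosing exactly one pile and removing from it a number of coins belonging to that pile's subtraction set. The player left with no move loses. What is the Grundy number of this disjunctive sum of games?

Pile A, S = {1, 8}:
G(0) = 0
G(1) = mex{0} = 1
G(2) = mex{1} = 0
G(3) = mex{0} = 1
G(4) = mex{1} = 0
G(5) = mex{0} = 1
G(6) = mex{1} = 0
G(7) = mex{0} = 1
G(8) = mex{1,0} = 2
G(9) = mex{2,1} = 0
G(10) = mex{0,0} = 1
G(11) = mex{1,1} = 0
G(12) = mex{0,0} = 1
G(13) = mex{1,1} = 0
G(14) = mex{0,0} = 1
G(15) = mex{1,1} = 0
G(16) = mex{0,2} = 1
G(17) = mex{1,0} = 2
G(18) = mex{2,1} = 0
G(19) = mex{0,0} = 1
G(20) = mex{1,1} = 0
G(21) = mex{0,0} = 1
G_A(21) = 1.
Pile B, S = {3, 5, 7, 8, 9}:
G(0) = 0
G(1) = mex{} = 0
G(2) = mex{} = 0
G(3) = mex{0} = 1
G(4) = mex{0} = 1
G(5) = mex{0,0} = 1
G(6) = mex{1,0} = 2
G(7) = mex{1,0,0} = 2
G(8) = mex{1,1,0,0} = 2
G(9) = mex{2,1,0,0,0} = 3
G(10) = mex{2,1,1,0,0} = 3
G(11) = mex{2,2,1,1,0} = 3
G(12) = mex{3,2,1,1,1} = 0
G(13) = mex{3,2,2,1,1} = 0
G(14) = mex{3,3,2,2,1} = 0
G(15) = mex{0,3,2,2,2} = 1
G(16) = mex{0,3,3,2,2} = 1
G(17) = mex{0,0,3,3,2} = 1
G(18) = mex{1,0,3,3,3} = 2
G(19) = mex{1,0,0,3,3} = 2
G(20) = mex{1,1,0,0,3} = 2
G(21) = mex{2,1,0,0,0} = 3
G(22) = mex{2,1,1,0,0} = 3
G(23) = mex{2,2,1,1,0} = 3
G(24) = mex{3,2,1,1,1} = 0
G(25) = mex{3,2,2,1,1} = 0
G_B(25) = 0.
Pile C, S = {1, 9}:
G(0) = 0
G(1) = mex{0} = 1
G(2) = mex{1} = 0
G(3) = mex{0} = 1
G(4) = mex{1} = 0
G(5) = mex{0} = 1
G(6) = mex{1} = 0
G(7) = mex{0} = 1
G(8) = mex{1} = 0
G(9) = mex{0,0} = 1
G(10) = mex{1,1} = 0
G(11) = mex{0,0} = 1
G(12) = mex{1,1} = 0
G(13) = mex{0,0} = 1
G(14) = mex{1,1} = 0
G(15) = mex{0,0} = 1
G(16) = mex{1,1} = 0
G(17) = mex{0,0} = 1
G(18) = mex{1,1} = 0
G(19) = mex{0,0} = 1
G(20) = mex{1,1} = 0
G(21) = mex{0,0} = 1
G(22) = mex{1,1} = 0
G(23) = mex{0,0} = 1
G_C(23) = 1.
Combined Grundy value = 1 ⊕ 0 ⊕ 1 = 0.

0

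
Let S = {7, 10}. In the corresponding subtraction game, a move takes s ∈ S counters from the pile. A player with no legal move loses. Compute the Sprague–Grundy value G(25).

1

n :  0  1  2  3  4  5  6  7  8  9 10 11 12 13 14 15 16 17 18 19 20 21 22 23 24 25
G :  0  0  0  0  0  0  0  1  1  1  1  1  1  1  2  2  2  0  0  0  0  0  0  0  1  1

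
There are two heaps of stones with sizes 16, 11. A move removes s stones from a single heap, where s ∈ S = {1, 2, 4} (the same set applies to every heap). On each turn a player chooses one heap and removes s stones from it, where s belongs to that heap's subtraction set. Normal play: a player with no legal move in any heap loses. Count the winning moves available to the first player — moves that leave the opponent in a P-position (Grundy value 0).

3

All heaps use S = {1, 2, 4}:
n :  0  1  2  3  4  5  6  7  8  9 10 11 12 13 14 15 16
G :  0  1  2  0  1  2  0  1  2  0  1  2  0  1  2  0  1
Heap A: G(16) = 1.
Heap B: G(11) = 2.
Combined Grundy value = 1 ⊕ 2 = 3.
A winning move leaves total XOR = 0, i.e. changes one component's Grundy value g to g ⊕ X where X is the current total.
Heap A: need g' = 1⊕3 = 2. Options: 16−1→G=0, 16−2→G=2, 16−4→G=0. Hits: 1.
Heap B: need g' = 2⊕3 = 1. Options: 11−1→G=1, 11−2→G=0, 11−4→G=1. Hits: 2.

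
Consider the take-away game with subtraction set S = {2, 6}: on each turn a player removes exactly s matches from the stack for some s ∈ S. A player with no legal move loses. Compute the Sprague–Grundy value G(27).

1

n :  0  1  2  3  4  5  6  7  8  9 10 11 12 13 14 15 16 17 18 19 20 21 22 23 24 25 26 27
G :  0  0  1  1  0  0  1  1  0  0  1  1  0  0  1  1  0  0  1  1  0  0  1  1  0  0  1  1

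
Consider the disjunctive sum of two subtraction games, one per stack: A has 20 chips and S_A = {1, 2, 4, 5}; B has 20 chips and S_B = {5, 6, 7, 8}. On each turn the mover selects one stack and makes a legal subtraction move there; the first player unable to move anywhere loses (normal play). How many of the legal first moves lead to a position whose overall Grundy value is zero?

Stack A, S = {1, 2, 4, 5}:
n :  0  1  2  3  4  5  6  7  8  9 10 11 12 13 14 15 16 17 18 19 20
G :  0  1  2  0  1  2  0  1  2  0  1  2  0  1  2  0  1  2  0  1  2
G_A(20) = 2.
Stack B, S = {5, 6, 7, 8}:
n :  0  1  2  3  4  5  6  7  8  9 10 11 12 13 14 15 16 17 18 19 20
G :  0  0  0  0  0  1  1  1  1  1  2  2  2  0  0  0  0  0  1  1  1
G_B(20) = 1.
Combined Grundy value = 2 ⊕ 1 = 3.
A winning move leaves total XOR = 0, i.e. changes one component's Grundy value g to g ⊕ X where X is the current total.
Stack A: need g' = 2⊕3 = 1. Options: 20−1→G=1, 20−2→G=0, 20−4→G=1, 20−5→G=0. Hits: 2.
Stack B: need g' = 1⊕3 = 2. Options: 20−5→G=0, 20−6→G=0, 20−7→G=0, 20−8→G=2. Hits: 1.

3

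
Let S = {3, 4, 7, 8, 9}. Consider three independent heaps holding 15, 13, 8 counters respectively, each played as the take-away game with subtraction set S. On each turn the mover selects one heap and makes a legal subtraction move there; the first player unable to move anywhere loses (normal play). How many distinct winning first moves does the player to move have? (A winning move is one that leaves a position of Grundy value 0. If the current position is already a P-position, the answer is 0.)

All heaps use S = {3, 4, 7, 8, 9}:
n :  0  1  2  3  4  5  6  7  8  9 10 11 12 13 14 15
G :  0  0  0  1  1  1  2  2  2  3  3  3  0  0  0  1
Heap A: G(15) = 1.
Heap B: G(13) = 0.
Heap C: G(8) = 2.
Combined Grundy value = 1 ⊕ 0 ⊕ 2 = 3.
A winning move leaves total XOR = 0, i.e. changes one component's Grundy value g to g ⊕ X where X is the current total.
Heap A: need g' = 1⊕3 = 2. Options: 15−3→G=0, 15−4→G=3, 15−7→G=2, 15−8→G=2, 15−9→G=2. Hits: 3.
Heap B: need g' = 0⊕3 = 3. Options: 13−3→G=3, 13−4→G=3, 13−7→G=2, 13−8→G=1, 13−9→G=1. Hits: 2.
Heap C: need g' = 2⊕3 = 1. Options: 8−3→G=1, 8−4→G=1, 8−7→G=0, 8−8→G=0. Hits: 2.

7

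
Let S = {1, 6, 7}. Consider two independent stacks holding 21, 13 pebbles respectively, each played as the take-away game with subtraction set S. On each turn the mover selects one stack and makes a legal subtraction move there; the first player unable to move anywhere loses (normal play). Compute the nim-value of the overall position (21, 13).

All stacks use S = {1, 6, 7}:
G(0) = 0
G(1) = mex{0} = 1
G(2) = mex{1} = 0
G(3) = mex{0} = 1
G(4) = mex{1} = 0
G(5) = mex{0} = 1
G(6) = mex{1,0} = 2
G(7) = mex{2,1,0} = 3
G(8) = mex{3,0,1} = 2
G(9) = mex{2,1,0} = 3
G(10) = mex{3,0,1} = 2
G(11) = mex{2,1,0} = 3
G(12) = mex{3,2,1} = 0
G(13) = mex{0,3,2} = 1
G(14) = mex{1,2,3} = 0
G(15) = mex{0,3,2} = 1
G(16) = mex{1,2,3} = 0
G(17) = mex{0,3,2} = 1
G(18) = mex{1,0,3} = 2
G(19) = mex{2,1,0} = 3
G(20) = mex{3,0,1} = 2
G(21) = mex{2,1,0} = 3
Stack A: G(21) = 3.
Stack B: G(13) = 1.
Combined Grundy value = 3 ⊕ 1 = 2.

2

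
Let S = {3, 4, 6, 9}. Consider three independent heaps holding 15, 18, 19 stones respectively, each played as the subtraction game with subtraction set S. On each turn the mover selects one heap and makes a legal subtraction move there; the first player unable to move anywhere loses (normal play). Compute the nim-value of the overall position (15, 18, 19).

1

All heaps use S = {3, 4, 6, 9}:
n :  0  1  2  3  4  5  6  7  8  9 10 11 12 13 14 15 16 17 18 19
G :  0  0  0  1  1  1  2  2  2  3  3  3  0  0  0  1  1  1  2  2
Heap A: G(15) = 1.
Heap B: G(18) = 2.
Heap C: G(19) = 2.
Combined Grundy value = 1 ⊕ 2 ⊕ 2 = 1.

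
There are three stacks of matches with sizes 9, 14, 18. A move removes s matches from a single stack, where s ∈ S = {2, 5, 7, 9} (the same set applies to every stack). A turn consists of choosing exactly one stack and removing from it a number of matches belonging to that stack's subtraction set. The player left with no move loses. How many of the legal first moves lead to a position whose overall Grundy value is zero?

4

All stacks use S = {2, 5, 7, 9}:
n :  0  1  2  3  4  5  6  7  8  9 10 11 12 13 14 15 16 17 18
G :  0  0  1  1  0  2  1  3  2  2  3  3  0  4  1  0  0  1  1
Stack A: G(9) = 2.
Stack B: G(14) = 1.
Stack C: G(18) = 1.
Combined Grundy value = 2 ⊕ 1 ⊕ 1 = 2.
A winning move leaves total XOR = 0, i.e. changes one component's Grundy value g to g ⊕ X where X is the current total.
Stack A: need g' = 2⊕2 = 0. Options: 9−2→G=3, 9−5→G=0, 9−7→G=1, 9−9→G=0. Hits: 2.
Stack B: need g' = 1⊕2 = 3. Options: 14−2→G=0, 14−5→G=2, 14−7→G=3, 14−9→G=2. Hits: 1.
Stack C: need g' = 1⊕2 = 3. Options: 18−2→G=0, 18−5→G=4, 18−7→G=3, 18−9→G=2. Hits: 1.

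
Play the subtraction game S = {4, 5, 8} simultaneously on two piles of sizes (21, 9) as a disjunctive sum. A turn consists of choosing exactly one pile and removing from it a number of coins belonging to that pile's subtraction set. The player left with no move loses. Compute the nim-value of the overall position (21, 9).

0

All piles use S = {4, 5, 8}:
G(0) = 0
G(1) = mex{} = 0
G(2) = mex{} = 0
G(3) = mex{} = 0
G(4) = mex{0} = 1
G(5) = mex{0,0} = 1
G(6) = mex{0,0} = 1
G(7) = mex{0,0} = 1
G(8) = mex{1,0,0} = 2
G(9) = mex{1,1,0} = 2
G(10) = mex{1,1,0} = 2
G(11) = mex{1,1,0} = 2
G(12) = mex{2,1,1} = 0
G(13) = mex{2,2,1} = 0
G(14) = mex{2,2,1} = 0
G(15) = mex{2,2,1} = 0
G(16) = mex{0,2,2} = 1
G(17) = mex{0,0,2} = 1
G(18) = mex{0,0,2} = 1
G(19) = mex{0,0,2} = 1
G(20) = mex{1,0,0} = 2
G(21) = mex{1,1,0} = 2
Pile A: G(21) = 2.
Pile B: G(9) = 2.
Combined Grundy value = 2 ⊕ 2 = 0.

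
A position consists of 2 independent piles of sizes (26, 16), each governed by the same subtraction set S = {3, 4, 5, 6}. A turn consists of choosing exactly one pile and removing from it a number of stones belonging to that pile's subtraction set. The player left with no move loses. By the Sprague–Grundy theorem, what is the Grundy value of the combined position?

All piles use S = {3, 4, 5, 6}:
G(0) = 0
G(1) = mex{} = 0
G(2) = mex{} = 0
G(3) = mex{0} = 1
G(4) = mex{0,0} = 1
G(5) = mex{0,0,0} = 1
G(6) = mex{1,0,0,0} = 2
G(7) = mex{1,1,0,0} = 2
G(8) = mex{1,1,1,0} = 2
G(9) = mex{2,1,1,1} = 0
G(10) = mex{2,2,1,1} = 0
G(11) = mex{2,2,2,1} = 0
G(12) = mex{0,2,2,2} = 1
G(13) = mex{0,0,2,2} = 1
G(14) = mex{0,0,0,2} = 1
G(15) = mex{1,0,0,0} = 2
G(16) = mex{1,1,0,0} = 2
G(17) = mex{1,1,1,0} = 2
G(18) = mex{2,1,1,1} = 0
G(19) = mex{2,2,1,1} = 0
G(20) = mex{2,2,2,1} = 0
G(21) = mex{0,2,2,2} = 1
G(22) = mex{0,0,2,2} = 1
G(23) = mex{0,0,0,2} = 1
G(24) = mex{1,0,0,0} = 2
G(25) = mex{1,1,0,0} = 2
G(26) = mex{1,1,1,0} = 2
Pile A: G(26) = 2.
Pile B: G(16) = 2.
Combined Grundy value = 2 ⊕ 2 = 0.

0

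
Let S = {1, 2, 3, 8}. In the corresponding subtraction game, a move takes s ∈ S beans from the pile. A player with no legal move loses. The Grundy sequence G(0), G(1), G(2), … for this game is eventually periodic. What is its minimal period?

n :  0  1  2  3  4  5  6  7  8  9 10 11 12 13 14 15 16 17 18 19
G :  0  1  2  3  0  1  2  3  4  0  1  2  3  0  1  2  3  4  0  1
G(n+9) = G(n) holds for n = 0,…,7 (a full window of length max(S) = 8), so the sequence is purely periodic with period 9.

9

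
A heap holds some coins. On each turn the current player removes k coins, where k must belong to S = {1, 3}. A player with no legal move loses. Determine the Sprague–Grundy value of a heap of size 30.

G(0) = 0
G(1) = mex{0} = 1
G(2) = mex{1} = 0
G(3) = mex{0,0} = 1
G(4) = mex{1,1} = 0
G(5) = mex{0,0} = 1
G(6) = mex{1,1} = 0
G(7) = mex{0,0} = 1
G(8) = mex{1,1} = 0
G(9) = mex{0,0} = 1
G(10) = mex{1,1} = 0
G(11) = mex{0,0} = 1
G(12) = mex{1,1} = 0
G(13) = mex{0,0} = 1
G(14) = mex{1,1} = 0
G(15) = mex{0,0} = 1
G(16) = mex{1,1} = 0
G(17) = mex{0,0} = 1
G(18) = mex{1,1} = 0
G(19) = mex{0,0} = 1
G(20) = mex{1,1} = 0
G(21) = mex{0,0} = 1
G(22) = mex{1,1} = 0
G(23) = mex{0,0} = 1
G(24) = mex{1,1} = 0
G(25) = mex{0,0} = 1
G(26) = mex{1,1} = 0
G(27) = mex{0,0} = 1
G(28) = mex{1,1} = 0
G(29) = mex{0,0} = 1
G(30) = mex{1,1} = 0

0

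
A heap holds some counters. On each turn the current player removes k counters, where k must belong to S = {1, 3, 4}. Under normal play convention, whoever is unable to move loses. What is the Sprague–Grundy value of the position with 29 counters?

1

n :  0  1  2  3  4  5  6  7  8  9 10 11 12 13 14 15 16 17 18 19 20 21 22 23 24 25 26 27 28 29
G :  0  1  0  1  2  3  2  0  1  0  1  2  3  2  0  1  0  1  2  3  2  0  1  0  1  2  3  2  0  1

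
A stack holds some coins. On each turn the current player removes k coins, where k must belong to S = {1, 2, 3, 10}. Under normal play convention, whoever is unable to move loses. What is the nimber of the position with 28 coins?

0

G(0) = 0
G(1) = mex{0} = 1
G(2) = mex{1,0} = 2
G(3) = mex{2,1,0} = 3
G(4) = mex{3,2,1} = 0
G(5) = mex{0,3,2} = 1
G(6) = mex{1,0,3} = 2
G(7) = mex{2,1,0} = 3
G(8) = mex{3,2,1} = 0
G(9) = mex{0,3,2} = 1
G(10) = mex{1,0,3,0} = 2
G(11) = mex{2,1,0,1} = 3
G(12) = mex{3,2,1,2} = 0
G(13) = mex{0,3,2,3} = 1
G(14) = mex{1,0,3,0} = 2
G(15) = mex{2,1,0,1} = 3
G(16) = mex{3,2,1,2} = 0
G(17) = mex{0,3,2,3} = 1
G(18) = mex{1,0,3,0} = 2
G(19) = mex{2,1,0,1} = 3
G(20) = mex{3,2,1,2} = 0
G(21) = mex{0,3,2,3} = 1
G(22) = mex{1,0,3,0} = 2
G(23) = mex{2,1,0,1} = 3
G(24) = mex{3,2,1,2} = 0
G(25) = mex{0,3,2,3} = 1
G(26) = mex{1,0,3,0} = 2
G(27) = mex{2,1,0,1} = 3
G(28) = mex{3,2,1,2} = 0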